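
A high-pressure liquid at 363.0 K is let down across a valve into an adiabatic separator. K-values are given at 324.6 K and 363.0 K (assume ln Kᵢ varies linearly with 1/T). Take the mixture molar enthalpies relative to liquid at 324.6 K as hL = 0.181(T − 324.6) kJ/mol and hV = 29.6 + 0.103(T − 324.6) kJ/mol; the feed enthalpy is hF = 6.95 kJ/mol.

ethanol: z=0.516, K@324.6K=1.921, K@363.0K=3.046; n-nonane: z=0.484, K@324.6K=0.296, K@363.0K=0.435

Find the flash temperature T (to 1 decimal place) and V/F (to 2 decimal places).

T = 325.8 K, V/F = 0.23

Adiabatic flash: solve Rachford–Rice at each trial T, then check hF = ψ·hV(T) + (1−ψ)·hL(T).
  T = 324.6 K: K = (1.921, 0.296), RR gives ψ = 0.207, H_out = 6.140 kJ/mol
  T = 363.0 K: K = (3.046, 0.435), RR gives ψ = 0.677, H_out = 24.954 kJ/mol
  T = 343.8 K: K = (2.450, 0.363), RR gives ψ = 0.476, H_out = 16.851 kJ/mol
  T = 334.2 K: K = (2.177, 0.329), RR gives ψ = 0.357, H_out = 12.049 kJ/mol
  T = 329.4 K: K = (2.047, 0.312), RR gives ψ = 0.288, H_out = 9.281 kJ/mol
  T = 327.0 K: K = (1.983, 0.304), RR gives ψ = 0.249, H_out = 7.765 kJ/mol
Linear interpolation between T = 324.6 (H_out = 6.140) and T = 327.0 (H_out = 7.765) on hF = 6.95 gives T ≈ 325.8 K, at which ψ = 0.23.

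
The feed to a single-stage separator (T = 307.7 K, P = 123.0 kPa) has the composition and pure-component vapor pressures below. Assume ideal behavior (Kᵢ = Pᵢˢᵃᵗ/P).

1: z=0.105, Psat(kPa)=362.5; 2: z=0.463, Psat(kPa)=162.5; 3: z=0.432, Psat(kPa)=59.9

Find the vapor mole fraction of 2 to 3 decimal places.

Raoult's law: Kᵢ = Pᵢˢᵃᵗ/P = Pᵢˢᵃᵗ/123.0.
  K_1 = 362.5/123.0 = 2.94715, K_2 = 162.5/123.0 = 1.32114, K_3 = 59.9/123.0 = 0.48699
Let ψ = V/F and solve Σ zᵢ(Kᵢ−1)/(1+ψ(Kᵢ−1)) = 0.
Feasibility: ΣzᵢKᵢ = 1.132, Σzᵢ/Kᵢ = 1.273 — both > 1, two phases present.
Iterate (Newton) starting at ψ = 0.55:
  ψ = 0.550: g = -0.0836, g' = -0.348 → ψ = 0.310
  ψ = 0.310: g = -0.0007, g' = -0.355 → ψ = 0.308
Converged at ψ = 0.308.
Compositions from xᵢ = zᵢ/(1+ψ(Kᵢ−1)), yᵢ = Kᵢxᵢ:
  1: x = 0.066, y = 0.194
  2: x = 0.421, y = 0.557
  3: x = 0.513, y = 0.250

y_2 = 0.557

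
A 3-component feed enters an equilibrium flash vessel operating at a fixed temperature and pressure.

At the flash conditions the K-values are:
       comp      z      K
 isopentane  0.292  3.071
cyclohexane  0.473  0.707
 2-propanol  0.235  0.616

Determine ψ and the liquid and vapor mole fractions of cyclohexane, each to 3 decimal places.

ψ = 0.558, x_cyclohexane = 0.565, y_cyclohexane = 0.400

Let ψ = V/F and solve Σ zᵢ(Kᵢ−1)/(1+ψ(Kᵢ−1)) = 0.
Check two-phase: ΣzᵢKᵢ = 1.376 > 1 and Σzᵢ/Kᵢ = 1.146 > 1, so g(0) = 0.376 > 0 and g(1) = -0.146 < 0.
Iterate (Newton) starting at ψ = 0.5:
  ψ = 0.500: g = 0.0230, g' = -0.411 → ψ = 0.556
  ψ = 0.556: g = 0.0008, g' = -0.385 → ψ = 0.558
Converged at ψ = 0.558.
Compositions from xᵢ = zᵢ/(1+ψ(Kᵢ−1)), yᵢ = Kᵢxᵢ:
  isopentane: x = 0.135, y = 0.416
  cyclohexane: x = 0.565, y = 0.400
  2-propanol: x = 0.299, y = 0.184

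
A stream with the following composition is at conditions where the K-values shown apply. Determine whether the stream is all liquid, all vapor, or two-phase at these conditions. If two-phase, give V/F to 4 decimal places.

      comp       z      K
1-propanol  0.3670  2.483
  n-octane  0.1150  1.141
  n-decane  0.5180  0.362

two-phase, V/F = 0.2769

ΣzᵢKᵢ = 1.2300; Σzᵢ/Kᵢ = 1.6795.
Both exceed 1, so a two-phase solution exists.
Material balance + equilibrium reduce to Σ zᵢ(Kᵢ−1)/(1+ψ(Kᵢ−1)) = 0.
Iterate (Newton) starting at ψ = 0.5:
  ψ = 0.5000: g = -0.15762, g' = -0.7228 → ψ = 0.2819
  ψ = 0.2819: g = -0.00357, g' = -0.7170 → ψ = 0.2769
Converged at ψ = 0.2769.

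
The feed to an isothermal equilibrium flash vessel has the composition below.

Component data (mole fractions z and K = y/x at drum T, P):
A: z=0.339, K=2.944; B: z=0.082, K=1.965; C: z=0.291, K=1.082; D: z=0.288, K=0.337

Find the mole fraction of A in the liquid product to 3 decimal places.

x_A = 0.145

Material balance + equilibrium reduce to Σ zᵢ(Kᵢ−1)/(1+V/F(Kᵢ−1)) = 0.
g(0) = ΣzᵢKᵢ − 1 = 0.571 and g(1) = 1 − Σzᵢ/Kᵢ = -0.280, so a root lies in (0, 1).
Newton–Raphson from V/F = 0.44:
  V/F = 0.440: g = 0.1642, g' = -0.664 → V/F = 0.687
  V/F = 0.687: g = 0.0015, g' = -0.691 → V/F = 0.689
Converged at V/F = 0.689.
Compositions from xᵢ = zᵢ/(1+V/F(Kᵢ−1)), yᵢ = Kᵢxᵢ:
  A: x = 0.145, y = 0.426
  B: x = 0.049, y = 0.097
  C: x = 0.275, y = 0.298
  D: x = 0.530, y = 0.179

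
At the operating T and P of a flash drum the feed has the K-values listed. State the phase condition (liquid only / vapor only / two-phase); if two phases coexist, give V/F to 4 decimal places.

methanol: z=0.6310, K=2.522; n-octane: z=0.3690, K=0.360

ΣzᵢKᵢ = 1.7242; Σzᵢ/Kᵢ = 1.2752.
Both exceed 1, so a two-phase solution exists.
Material balance + equilibrium reduce to Σ zᵢ(Kᵢ−1)/(1+ψ(Kᵢ−1)) = 0.
Iterate (Newton) starting at ψ = 0.51:
  ψ = 0.5100: g = 0.19009, g' = -0.7964 → ψ = 0.7487
  ψ = 0.7487: g = -0.00454, g' = -0.8765 → ψ = 0.7435
Converged at ψ = 0.7435.

two-phase, V/F = 0.7435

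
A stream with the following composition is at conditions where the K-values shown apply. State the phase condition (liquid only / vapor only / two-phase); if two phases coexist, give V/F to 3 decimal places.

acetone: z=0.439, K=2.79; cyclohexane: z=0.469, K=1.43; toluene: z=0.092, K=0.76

ΣzᵢKᵢ = 1.965; Σzᵢ/Kᵢ = 0.606.
Since Σzᵢ/Kᵢ < 1 the mixture is above its dew point — single vapor phase.

vapor only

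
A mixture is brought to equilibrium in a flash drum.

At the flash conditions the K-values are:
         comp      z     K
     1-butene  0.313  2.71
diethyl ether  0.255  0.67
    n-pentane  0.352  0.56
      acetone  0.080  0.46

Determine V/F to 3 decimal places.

V/F = 0.356

Rachford–Rice: g(V/F) = Σ zᵢ(Kᵢ−1)/(1+V/F(Kᵢ−1)) = 0.
Feasibility: ΣzᵢKᵢ = 1.253, Σzᵢ/Kᵢ = 1.299 — both > 1, two phases present.
Newton–Raphson from V/F = 0.61:
  V/F = 0.610: g = -0.1195, g' = -0.442 → V/F = 0.340
  V/F = 0.340: g = 0.0088, g' = -0.531 → V/F = 0.356
Converged at V/F = 0.356.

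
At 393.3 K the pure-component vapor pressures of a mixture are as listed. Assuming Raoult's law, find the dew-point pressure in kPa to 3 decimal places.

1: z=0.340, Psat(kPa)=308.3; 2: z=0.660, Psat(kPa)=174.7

At the dew point ψ → 1, so Σzᵢ/Kᵢ = 1 with Kᵢ = Pᵢˢᵃᵗ/P ⇒ 1/P = Σzᵢ/Pᵢˢᵃᵗ.
1/P = 0.340/308.3 + 0.660/174.7 = 0.004881 ⇒ P = 204.888 kPa

Pdew = 204.888 kPa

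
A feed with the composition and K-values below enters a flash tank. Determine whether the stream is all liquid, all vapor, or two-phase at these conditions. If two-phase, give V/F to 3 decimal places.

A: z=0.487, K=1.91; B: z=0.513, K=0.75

ΣzᵢKᵢ = 1.315; Σzᵢ/Kᵢ = 0.939.
Since Σzᵢ/Kᵢ < 1 the mixture is above its dew point — single vapor phase.

all vapor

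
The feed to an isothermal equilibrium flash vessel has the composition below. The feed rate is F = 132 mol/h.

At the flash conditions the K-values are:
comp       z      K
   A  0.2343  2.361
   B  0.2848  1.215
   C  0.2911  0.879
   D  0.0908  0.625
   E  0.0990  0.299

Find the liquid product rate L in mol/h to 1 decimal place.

Rachford–Rice: g(ψ) = Σ zᵢ(Kᵢ−1)/(1+ψ(Kᵢ−1)) = 0.
g(0) = ΣzᵢKᵢ − 1 = 0.2414 and g(1) = 1 − Σzᵢ/Kᵢ = -0.1412, so a root lies in (0, 1).
Newton–Raphson from ψ = 0.5:
  ψ = 0.5000: g = 0.05879, g' = -0.3039 → ψ = 0.6935
  ψ = 0.6935: g = -0.00218, g' = -0.3375 → ψ = 0.6870
Converged at ψ = 0.6870.
Then V = ψ·F = 0.6870·132 = 90.7 mol/h and L = F − V = 41.3 mol/h.

L = 41.3 mol/h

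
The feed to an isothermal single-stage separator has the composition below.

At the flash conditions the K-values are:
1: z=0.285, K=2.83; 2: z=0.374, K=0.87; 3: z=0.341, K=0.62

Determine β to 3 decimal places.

β = 0.695

Material balance + equilibrium reduce to Σ zᵢ(Kᵢ−1)/(1+β(Kᵢ−1)) = 0.
Check two-phase: ΣzᵢKᵢ = 1.343 > 1 and Σzᵢ/Kᵢ = 1.081 > 1, so g(0) = 0.343 > 0 and g(1) = -0.081 < 0.
Newton iteration, β⁰ = 0.32:
  β = 0.320: g = 0.1307, g' = -0.450 → β = 0.610
  β = 0.610: g = 0.0249, g' = -0.304 → β = 0.692
  β = 0.692: g = 0.0009, g' = -0.284 → β = 0.695
Converged at β = 0.695.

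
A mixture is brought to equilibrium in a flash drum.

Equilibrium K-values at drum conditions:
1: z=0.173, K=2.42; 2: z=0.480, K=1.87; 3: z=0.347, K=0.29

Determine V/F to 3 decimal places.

V/F = 0.571

Material balance + equilibrium reduce to Σ zᵢ(Kᵢ−1)/(1+V/F(Kᵢ−1)) = 0.
Check two-phase: ΣzᵢKᵢ = 1.417 > 1 and Σzᵢ/Kᵢ = 1.525 > 1, so g(0) = 0.417 > 0 and g(1) = -0.525 < 0.
Iterate (Newton) starting at V/F = 0.5:
  V/F = 0.500: g = 0.0527, g' = -0.716 → V/F = 0.574
  V/F = 0.574: g = -0.0017, g' = -0.765 → V/F = 0.571
Converged at V/F = 0.571.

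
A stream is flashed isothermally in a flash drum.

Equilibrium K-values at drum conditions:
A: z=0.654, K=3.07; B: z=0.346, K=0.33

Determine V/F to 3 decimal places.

V/F = 0.809

Rachford–Rice: g(V/F) = Σ zᵢ(Kᵢ−1)/(1+V/F(Kᵢ−1)) = 0.
Feasibility: ΣzᵢKᵢ = 2.122, Σzᵢ/Kᵢ = 1.262 — both > 1, two phases present.
Binary case is linear: z₁(K₁−1)(1+V/F(K₂−1)) + z₂(K₂−1)(1+V/F(K₁−1)) = 0
⇒ V/F = [z₁(K₁−1)+z₂(K₂−1)] / [−(K₁−1)(K₂−1)] = 1.1220/1.3869 = 0.809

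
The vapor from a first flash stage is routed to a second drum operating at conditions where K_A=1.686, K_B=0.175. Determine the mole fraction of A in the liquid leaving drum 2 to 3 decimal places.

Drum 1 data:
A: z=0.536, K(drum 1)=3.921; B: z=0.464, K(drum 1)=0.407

x_A (drum 2) = 0.546

Drum 1:
Newton iteration, ψ₁⁰ = 0.5:
  ψ₁ = 0.500: g = 0.2452, g' = -1.085 → ψ₁ = 0.726
  ψ₁ = 0.726: g = 0.0186, g' = -0.973 → ψ₁ = 0.745
Converged at ψ₁ = 0.745.
Drum-1 compositions:
  A: x = 0.169, y = 0.662
  B: x = 0.831, y = 0.338
Drum-2 feed = drum-1 vapor: z₂ = (0.6617, 0.3383).
Drum 2:
Iterate (Newton) starting at ψ₂ = 0.5:
  ψ₂ = 0.500: g = -0.1371, g' = -0.840 → ψ₂ = 0.337
  ψ₂ = 0.337: g = -0.0177, g' = -0.647 → ψ₂ = 0.309
Converged at ψ₂ = 0.309.
  A: x = 0.546, y = 0.921
  B: x = 0.454, y = 0.079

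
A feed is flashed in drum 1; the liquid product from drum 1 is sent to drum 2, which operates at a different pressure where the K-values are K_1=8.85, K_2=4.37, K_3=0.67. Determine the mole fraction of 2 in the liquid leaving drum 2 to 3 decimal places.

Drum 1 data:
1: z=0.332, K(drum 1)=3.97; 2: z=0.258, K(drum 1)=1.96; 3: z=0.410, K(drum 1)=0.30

Drum 1:
Let ψ₁ = V/F and solve Σ zᵢ(Kᵢ−1)/(1+ψ₁(Kᵢ−1)) = 0.
Check two-phase: ΣzᵢKᵢ = 1.947 > 1 and Σzᵢ/Kᵢ = 1.582 > 1, so g(0) = 0.947 > 0 and g(1) = -0.582 < 0.
Newton iteration, ψ₁⁰ = 0.5:
  ψ₁ = 0.500: g = 0.1226, g' = -1.058 → ψ₁ = 0.616
Converged at ψ₁ = 0.616.
Drum-1 compositions:
  1: x = 0.117, y = 0.466
  2: x = 0.162, y = 0.318
  3: x = 0.720, y = 0.216
Drum-2 feed = drum-1 liquid: z₂ = (0.1174, 0.1622, 0.7204).
Drum 2:
Let ψ₂ = V/F and solve Σ zᵢ(Kᵢ−1)/(1+ψ₂(Kᵢ−1)) = 0.
g(0) = ΣzᵢKᵢ − 1 = 1.230 and g(1) = 1 − Σzᵢ/Kᵢ = -0.126, so a root lies in (0, 1).
Newton–Raphson from ψ₂ = 0.5:
  ψ₂ = 0.500: g = 0.1059, g' = -0.666 → ψ₂ = 0.659
  ψ₂ = 0.659: g = 0.0151, g' = -0.495 → ψ₂ = 0.690
Converged at ψ₂ = 0.690.
  1: x = 0.018, y = 0.162
  2: x = 0.049, y = 0.213
  3: x = 0.933, y = 0.625

x_2 (drum 2) = 0.049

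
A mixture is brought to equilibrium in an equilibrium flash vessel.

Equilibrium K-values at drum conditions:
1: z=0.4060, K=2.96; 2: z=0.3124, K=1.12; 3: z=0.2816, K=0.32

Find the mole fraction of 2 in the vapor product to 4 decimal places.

y_2 = 0.3226

Material balance + equilibrium reduce to Σ zᵢ(Kᵢ−1)/(1+ψ(Kᵢ−1)) = 0.
g(0) = ΣzᵢKᵢ − 1 = 0.6418 and g(1) = 1 − Σzᵢ/Kᵢ = -0.2961, so a root lies in (0, 1).
Newton–Raphson from ψ = 0.5:
  ψ = 0.5000: g = 0.14713, g' = -0.7008 → ψ = 0.7100
  ψ = 0.7100: g = -0.00293, g' = -0.7633 → ψ = 0.7061
Converged at ψ = 0.7061.
Compositions from xᵢ = zᵢ/(1+ψ(Kᵢ−1)), yᵢ = Kᵢxᵢ:
  1: x = 0.1703, y = 0.5041
  2: x = 0.2880, y = 0.3226
  3: x = 0.5417, y = 0.1733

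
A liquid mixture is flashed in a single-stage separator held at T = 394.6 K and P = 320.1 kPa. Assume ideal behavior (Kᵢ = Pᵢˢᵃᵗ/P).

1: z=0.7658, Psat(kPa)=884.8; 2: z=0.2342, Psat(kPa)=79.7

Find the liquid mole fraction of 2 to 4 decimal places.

x_2 = 0.7014

Raoult's law: Kᵢ = Pᵢˢᵃᵗ/P = Pᵢˢᵃᵗ/320.1.
  K_1 = 884.8/320.1 = 2.764136, K_2 = 79.7/320.1 = 0.248985
Rachford–Rice: g(V/F) = Σ zᵢ(Kᵢ−1)/(1+V/F(Kᵢ−1)) = 0.
g(0) = ΣzᵢKᵢ − 1 = 1.1751 and g(1) = 1 − Σzᵢ/Kᵢ = -0.2177, so a root lies in (0, 1).
Binary case is linear: z₁(K₁−1)(1+V/F(K₂−1)) + z₂(K₂−1)(1+V/F(K₁−1)) = 0
⇒ V/F = [z₁(K₁−1)+z₂(K₂−1)] / [−(K₁−1)(K₂−1)] = 1.17509/1.32489 = 0.8869
Compositions from xᵢ = zᵢ/(1+V/F(Kᵢ−1)), yᵢ = Kᵢxᵢ:
  1: x = 0.2986, y = 0.8254
  2: x = 0.7014, y = 0.1746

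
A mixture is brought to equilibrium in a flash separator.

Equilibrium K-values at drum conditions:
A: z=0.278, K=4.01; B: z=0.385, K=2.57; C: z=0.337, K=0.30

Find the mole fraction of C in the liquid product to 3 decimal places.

x_C = 0.744

Material balance + equilibrium reduce to Σ zᵢ(Kᵢ−1)/(1+V/F(Kᵢ−1)) = 0.
g(0) = ΣzᵢKᵢ − 1 = 1.205 and g(1) = 1 − Σzᵢ/Kᵢ = -0.342, so a root lies in (0, 1).
Newton iteration, V/F⁰ = 0.5:
  V/F = 0.500: g = 0.3097, g' = -1.090 → V/F = 0.784
  V/F = 0.784: g = -0.0030, g' = -1.225 → V/F = 0.782
Converged at V/F = 0.782.
Compositions from xᵢ = zᵢ/(1+V/F(Kᵢ−1)), yᵢ = Kᵢxᵢ:
  A: x = 0.083, y = 0.332
  B: x = 0.173, y = 0.444
  C: x = 0.744, y = 0.223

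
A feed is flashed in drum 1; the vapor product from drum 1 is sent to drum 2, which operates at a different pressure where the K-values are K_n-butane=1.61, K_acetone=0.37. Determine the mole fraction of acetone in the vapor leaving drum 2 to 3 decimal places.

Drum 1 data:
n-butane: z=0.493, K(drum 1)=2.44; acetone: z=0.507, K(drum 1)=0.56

Drum 1:
Let ψ₁ = V/F and solve Σ zᵢ(Kᵢ−1)/(1+ψ₁(Kᵢ−1)) = 0.
Feasibility: ΣzᵢKᵢ = 1.487, Σzᵢ/Kᵢ = 1.107 — both > 1, two phases present.
Newton–Raphson from ψ₁ = 0.33:
  ψ₁ = 0.330: g = 0.2203, g' = -0.604 → ψ₁ = 0.695
  ψ₁ = 0.695: g = 0.0336, g' = -0.459 → ψ₁ = 0.768
Converged at ψ₁ = 0.768.
Drum-1 compositions:
  n-butane: x = 0.234, y = 0.571
  acetone: x = 0.766, y = 0.429
Drum-2 feed = drum-1 vapor: z₂ = (0.5711, 0.4289).
Drum 2:
Material balance + equilibrium reduce to Σ zᵢ(Kᵢ−1)/(1+ψ₂(Kᵢ−1)) = 0.
Check two-phase: ΣzᵢKᵢ = 1.078 > 1 and Σzᵢ/Kᵢ = 1.514 > 1, so g(0) = 0.078 > 0 and g(1) = -0.514 < 0.
Newton iteration, ψ₂⁰ = 0.5:
  ψ₂ = 0.500: g = -0.1276, g' = -0.488 → ψ₂ = 0.238
  ψ₂ = 0.238: g = -0.0139, g' = -0.398 → ψ₂ = 0.204
  ψ₂ = 0.204: g = -0.0001, g' = -0.392 → ψ₂ = 0.203
Converged at ψ₂ = 0.203.
  n-butane: x = 0.508, y = 0.818
  acetone: x = 0.492, y = 0.182

y_acetone (drum 2) = 0.182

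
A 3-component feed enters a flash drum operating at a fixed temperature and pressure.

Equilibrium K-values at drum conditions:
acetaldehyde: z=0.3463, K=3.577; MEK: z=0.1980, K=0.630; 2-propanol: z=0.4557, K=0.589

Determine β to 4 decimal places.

β = 0.6145

Let β = V/F and solve Σ zᵢ(Kᵢ−1)/(1+β(Kᵢ−1)) = 0.
Feasibility: ΣzᵢKᵢ = 1.6319, Σzᵢ/Kᵢ = 1.1848 — both > 1, two phases present.
Iterate (Newton) starting at β = 0.58:
  β = 0.5800: g = 0.01854, g' = -0.5462 → β = 0.6139
  β = 0.6139: g = 0.00032, g' = -0.5280 → β = 0.6145
Converged at β = 0.6145.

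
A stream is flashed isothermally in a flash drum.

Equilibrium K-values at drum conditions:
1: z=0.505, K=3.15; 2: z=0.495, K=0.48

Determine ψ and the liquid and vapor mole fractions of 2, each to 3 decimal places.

ψ = 0.741, x_2 = 0.805, y_2 = 0.387

Rachford–Rice: g(ψ) = Σ zᵢ(Kᵢ−1)/(1+ψ(Kᵢ−1)) = 0.
Check two-phase: ΣzᵢKᵢ = 1.828 > 1 and Σzᵢ/Kᵢ = 1.192 > 1, so g(0) = 0.828 > 0 and g(1) = -0.192 < 0.
Iterate (Newton) starting at ψ = 0.61:
  ψ = 0.610: g = 0.0927, g' = -0.724 → ψ = 0.738
  ψ = 0.738: g = 0.0020, g' = -0.701 → ψ = 0.741
Converged at ψ = 0.741.
Compositions from xᵢ = zᵢ/(1+ψ(Kᵢ−1)), yᵢ = Kᵢxᵢ:
  1: x = 0.195, y = 0.613
  2: x = 0.805, y = 0.387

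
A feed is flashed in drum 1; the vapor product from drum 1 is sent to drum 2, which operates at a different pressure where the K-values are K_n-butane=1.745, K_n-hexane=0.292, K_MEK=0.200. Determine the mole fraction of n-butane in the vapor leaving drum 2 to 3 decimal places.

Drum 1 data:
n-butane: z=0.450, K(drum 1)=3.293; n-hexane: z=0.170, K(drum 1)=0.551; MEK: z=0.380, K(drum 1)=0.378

y_n-butane (drum 2) = 0.886

Drum 1:
Let ψ₁ = V/F and solve Σ zᵢ(Kᵢ−1)/(1+ψ₁(Kᵢ−1)) = 0.
g(0) = ΣzᵢKᵢ − 1 = 0.719 and g(1) = 1 − Σzᵢ/Kᵢ = -0.450, so a root lies in (0, 1).
Iterate (Newton) starting at ψ₁ = 0.42:
  ψ₁ = 0.420: g = 0.1116, g' = -0.935 → ψ₁ = 0.539
  ψ₁ = 0.539: g = 0.0049, g' = -0.866 → ψ₁ = 0.545
Converged at ψ₁ = 0.545.
Drum-1 compositions:
  n-butane: x = 0.200, y = 0.659
  n-hexane: x = 0.225, y = 0.124
  MEK: x = 0.575, y = 0.217
Drum-2 feed = drum-1 vapor: z₂ = (0.6587, 0.1240, 0.2173).
Drum 2:
Material balance + equilibrium reduce to Σ zᵢ(Kᵢ−1)/(1+ψ₂(Kᵢ−1)) = 0.
Feasibility: ΣzᵢKᵢ = 1.229, Σzᵢ/Kᵢ = 1.889 — both > 1, two phases present.
Newton–Raphson from ψ₂ = 0.5:
  ψ₂ = 0.500: g = -0.0681, g' = -0.729 → ψ₂ = 0.407
  ψ₂ = 0.407: g = -0.0043, g' = -0.643 → ψ₂ = 0.400
Converged at ψ₂ = 0.400.
  n-butane: x = 0.507, y = 0.886
  n-hexane: x = 0.173, y = 0.051
  MEK: x = 0.320, y = 0.064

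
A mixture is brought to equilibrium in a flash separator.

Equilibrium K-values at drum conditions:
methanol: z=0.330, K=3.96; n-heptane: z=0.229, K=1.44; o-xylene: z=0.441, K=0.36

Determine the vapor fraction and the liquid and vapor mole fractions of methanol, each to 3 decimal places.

Iterate (Newton) starting at ψ = 0.5:
  ψ = 0.500: g = 0.0614, g' = -0.891 → ψ = 0.569
  ψ = 0.569: g = 0.0006, g' = -0.876 → ψ = 0.570
Converged at ψ = 0.570.
Compositions from xᵢ = zᵢ/(1+ψ(Kᵢ−1)), yᵢ = Kᵢxᵢ:
  methanol: x = 0.123, y = 0.486
  n-heptane: x = 0.183, y = 0.264
  o-xylene: x = 0.694, y = 0.250

ψ = 0.570, x_methanol = 0.123, y_methanol = 0.486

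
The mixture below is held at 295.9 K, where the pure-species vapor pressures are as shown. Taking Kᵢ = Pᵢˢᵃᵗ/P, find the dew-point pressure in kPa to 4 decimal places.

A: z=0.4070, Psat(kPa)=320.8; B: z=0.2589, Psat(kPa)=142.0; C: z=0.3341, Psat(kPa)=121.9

At the dew point ψ → 1, so Σzᵢ/Kᵢ = 1 with Kᵢ = Pᵢˢᵃᵗ/P ⇒ 1/P = Σzᵢ/Pᵢˢᵃᵗ.
1/P = 0.4070/320.8 + 0.2589/142.0 + 0.3341/121.9 = 0.0058327 ⇒ P = 171.4468 kPa

Pdew = 171.4468 kPa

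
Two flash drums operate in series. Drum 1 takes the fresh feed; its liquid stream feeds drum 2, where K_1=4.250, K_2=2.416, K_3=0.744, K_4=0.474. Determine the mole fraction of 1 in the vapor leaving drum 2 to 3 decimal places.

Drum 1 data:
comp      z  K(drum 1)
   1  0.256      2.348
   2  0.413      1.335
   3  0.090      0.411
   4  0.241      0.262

Drum 1:
Let ψ₁ = V/F and solve Σ zᵢ(Kᵢ−1)/(1+ψ₁(Kᵢ−1)) = 0.
Feasibility: ΣzᵢKᵢ = 1.253, Σzᵢ/Kᵢ = 1.557 — both > 1, two phases present.
Newton–Raphson from ψ₁ = 0.5:
  ψ₁ = 0.500: g = -0.0324, g' = -0.592 → ψ₁ = 0.445
  ψ₁ = 0.445: g = -0.0008, g' = -0.565 → ψ₁ = 0.444
Converged at ψ₁ = 0.444.
Drum-1 compositions:
  1: x = 0.160, y = 0.376
  2: x = 0.360, y = 0.480
  3: x = 0.122, y = 0.050
  4: x = 0.358, y = 0.094
Drum-2 feed = drum-1 liquid: z₂ = (0.1601, 0.3595, 0.1219, 0.3585).
Drum 2:
Material balance + equilibrium reduce to Σ zᵢ(Kᵢ−1)/(1+ψ₂(Kᵢ−1)) = 0.
g(0) = ΣzᵢKᵢ − 1 = 0.810 and g(1) = 1 − Σzᵢ/Kᵢ = -0.107, so a root lies in (0, 1).
Newton iteration, ψ₂⁰ = 0.5:
  ψ₂ = 0.500: g = 0.2047, g' = -0.686 → ψ₂ = 0.799
  ψ₂ = 0.799: g = 0.0194, g' = -0.597 → ψ₂ = 0.831
Converged at ψ₂ = 0.831.
  1: x = 0.043, y = 0.184
  2: x = 0.165, y = 0.399
  3: x = 0.155, y = 0.115
  4: x = 0.637, y = 0.302

y_1 (drum 2) = 0.184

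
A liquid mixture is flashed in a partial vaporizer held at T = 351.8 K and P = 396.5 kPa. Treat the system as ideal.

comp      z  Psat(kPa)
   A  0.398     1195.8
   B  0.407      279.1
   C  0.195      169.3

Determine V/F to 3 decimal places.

V/F = 0.689

Raoult's law: Kᵢ = Pᵢˢᵃᵗ/P = Pᵢˢᵃᵗ/396.5.
  K_A = 1195.8/396.5 = 3.01589, K_B = 279.1/396.5 = 0.70391, K_C = 169.3/396.5 = 0.42699
Iterate (Newton) starting at V/F = 0.5:
  V/F = 0.500: g = 0.1015, g' = -0.576 → V/F = 0.676
  V/F = 0.676: g = 0.0064, g' = -0.516 → V/F = 0.689
Converged at V/F = 0.689.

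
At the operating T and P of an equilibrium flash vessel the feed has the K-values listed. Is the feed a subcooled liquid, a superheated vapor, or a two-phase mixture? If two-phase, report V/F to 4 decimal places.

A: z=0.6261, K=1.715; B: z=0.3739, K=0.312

ΣzᵢKᵢ = 1.1904; Σzᵢ/Kᵢ = 1.5635.
Both exceed 1, so a two-phase solution exists.
Let ψ = V/F and solve Σ zᵢ(Kᵢ−1)/(1+ψ(Kᵢ−1)) = 0.
Newton–Raphson from ψ = 0.57:
  ψ = 0.5700: g = -0.10517, g' = -0.6406 → ψ = 0.4058
  ψ = 0.4058: g = -0.00991, g' = -0.5329 → ψ = 0.3872
  ψ = 0.3872: g = -0.00007, g' = -0.5252 → ψ = 0.3871
Converged at ψ = 0.3871.

two-phase, V/F = 0.3871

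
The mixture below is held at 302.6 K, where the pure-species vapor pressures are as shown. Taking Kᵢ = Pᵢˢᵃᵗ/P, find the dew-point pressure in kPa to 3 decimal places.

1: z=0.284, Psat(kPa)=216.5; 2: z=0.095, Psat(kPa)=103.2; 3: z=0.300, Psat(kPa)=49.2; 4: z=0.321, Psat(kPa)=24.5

Pdew = 46.659 kPa

At the dew point ψ → 1, so Σzᵢ/Kᵢ = 1 with Kᵢ = Pᵢˢᵃᵗ/P ⇒ 1/P = Σzᵢ/Pᵢˢᵃᵗ.
1/P = 0.284/216.5 + 0.095/103.2 + 0.300/49.2 + 0.321/24.5 = 0.021432 ⇒ P = 46.659 kPa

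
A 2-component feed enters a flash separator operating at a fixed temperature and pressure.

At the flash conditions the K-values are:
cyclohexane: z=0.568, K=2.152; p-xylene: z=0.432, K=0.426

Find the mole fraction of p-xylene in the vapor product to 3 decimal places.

y_p-xylene = 0.284

Newton–Raphson from ψ = 0.48:
  ψ = 0.480: g = 0.0791, g' = -0.584 → ψ = 0.615
Converged at ψ = 0.615.
Compositions from xᵢ = zᵢ/(1+ψ(Kᵢ−1)), yᵢ = Kᵢxᵢ:
  cyclohexane: x = 0.333, y = 0.716
  p-xylene: x = 0.667, y = 0.284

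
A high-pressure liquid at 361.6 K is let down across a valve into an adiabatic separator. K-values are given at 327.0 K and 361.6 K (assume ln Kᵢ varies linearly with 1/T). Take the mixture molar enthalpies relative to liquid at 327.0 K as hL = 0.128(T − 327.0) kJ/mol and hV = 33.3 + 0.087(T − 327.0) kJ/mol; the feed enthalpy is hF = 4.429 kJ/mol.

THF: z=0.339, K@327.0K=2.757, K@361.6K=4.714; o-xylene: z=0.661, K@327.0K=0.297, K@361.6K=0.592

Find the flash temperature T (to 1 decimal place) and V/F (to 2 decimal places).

T = 328.5 K, V/F = 0.13

Adiabatic flash: solve Rachford–Rice at each trial T, then check hF = ψ·hV(T) + (1−ψ)·hL(T).
  T = 327.0 K: K = (2.757, 0.297), RR gives ψ = 0.106, H_out = 3.530 kJ/mol
  T = 361.6 K: K = (4.714, 0.592), RR gives ψ = 0.653, H_out = 25.244 kJ/mol
  T = 344.3 K: K = (3.654, 0.427), RR gives ψ = 0.342, H_out = 13.367 kJ/mol
  T = 335.6 K: K = (3.183, 0.357), RR gives ψ = 0.225, H_out = 8.502 kJ/mol
  T = 331.3 K: K = (2.965, 0.326), RR gives ψ = 0.167, H_out = 6.072 kJ/mol
  T = 329.1 K: K = (2.857, 0.311), RR gives ψ = 0.136, H_out = 4.790 kJ/mol
Linear interpolation between T = 327.0 (H_out = 3.530) and T = 329.1 (H_out = 4.790) on hF = 4.429 gives T ≈ 328.5 K, at which ψ = 0.13.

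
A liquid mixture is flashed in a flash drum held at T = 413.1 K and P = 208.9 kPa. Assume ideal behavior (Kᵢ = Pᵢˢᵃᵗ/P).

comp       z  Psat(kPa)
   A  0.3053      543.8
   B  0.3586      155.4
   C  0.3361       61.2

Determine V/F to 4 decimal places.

V/F = 0.1958

Raoult's law: Kᵢ = Pᵢˢᵃᵗ/P = Pᵢˢᵃᵗ/208.9.
  K_A = 543.8/208.9 = 2.603159, K_B = 155.4/208.9 = 0.743897, K_C = 61.2/208.9 = 0.292963
Rachford–Rice: g(V/F) = Σ zᵢ(Kᵢ−1)/(1+V/F(Kᵢ−1)) = 0.
Check two-phase: ΣzᵢKᵢ = 1.1600 > 1 and Σzᵢ/Kᵢ = 1.7466 > 1, so g(0) = 0.1600 > 0 and g(1) = -0.7466 < 0.
Newton–Raphson from V/F = 0.5:
  V/F = 0.5000: g = -0.20123, g' = -0.6747 → V/F = 0.2017
  V/F = 0.2017: g = -0.00418, g' = -0.7027 → V/F = 0.1958
Converged at V/F = 0.1958.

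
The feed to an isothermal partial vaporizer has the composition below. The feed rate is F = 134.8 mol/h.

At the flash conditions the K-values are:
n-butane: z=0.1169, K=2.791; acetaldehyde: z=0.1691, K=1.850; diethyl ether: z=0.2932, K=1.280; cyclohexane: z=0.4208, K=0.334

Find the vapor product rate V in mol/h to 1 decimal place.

V = 34.6 mol/h

Material balance + equilibrium reduce to Σ zᵢ(Kᵢ−1)/(1+V/F(Kᵢ−1)) = 0.
Check two-phase: ΣzᵢKᵢ = 1.1549 > 1 and Σzᵢ/Kᵢ = 1.6222 > 1, so g(0) = 0.1549 > 0 and g(1) = -0.6222 < 0.
Newton–Raphson from V/F = 0.61:
  V/F = 0.6100: g = -0.20718, g' = -0.6849 → V/F = 0.3075
  V/F = 0.3075: g = -0.02787, g' = -0.5474 → V/F = 0.2566
Converged at V/F = 0.2566.
Then V = V/F·F = 0.2566·134.8 = 34.6 mol/h and L = F − V = 100.2 mol/h.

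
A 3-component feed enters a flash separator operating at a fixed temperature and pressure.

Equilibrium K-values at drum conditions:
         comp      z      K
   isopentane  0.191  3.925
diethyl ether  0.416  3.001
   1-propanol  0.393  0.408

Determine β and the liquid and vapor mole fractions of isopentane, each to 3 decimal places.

β = 0.850, x_isopentane = 0.055, y_isopentane = 0.215

Rachford–Rice: g(β) = Σ zᵢ(Kᵢ−1)/(1+β(Kᵢ−1)) = 0.
Feasibility: ΣzᵢKᵢ = 2.158, Σzᵢ/Kᵢ = 1.151 — both > 1, two phases present.
Newton iteration, β⁰ = 0.5:
  β = 0.500: g = 0.3125, g' = -0.964 → β = 0.824
  β = 0.824: g = 0.0236, g' = -0.903 → β = 0.850
Converged at β = 0.850.
Compositions from xᵢ = zᵢ/(1+β(Kᵢ−1)), yᵢ = Kᵢxᵢ:
  isopentane: x = 0.055, y = 0.215
  diethyl ether: x = 0.154, y = 0.462
  1-propanol: x = 0.791, y = 0.323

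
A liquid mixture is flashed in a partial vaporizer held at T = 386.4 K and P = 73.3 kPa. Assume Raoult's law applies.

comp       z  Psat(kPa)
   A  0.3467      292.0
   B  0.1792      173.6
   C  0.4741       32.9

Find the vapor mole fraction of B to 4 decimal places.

y_B = 0.2103

Raoult's law: Kᵢ = Pᵢˢᵃᵗ/P = Pᵢˢᵃᵗ/73.3.
  K_A = 292.0/73.3 = 3.983629, K_B = 173.6/73.3 = 2.368349, K_C = 32.9/73.3 = 0.448840
Iterate (Newton) starting at β = 0.63:
  β = 0.6300: g = 0.09060, g' = -0.8069 → β = 0.7423
  β = 0.7423: g = 0.00121, g' = -0.7937 → β = 0.7438
Converged at β = 0.7438.
Compositions from xᵢ = zᵢ/(1+β(Kᵢ−1)), yᵢ = Kᵢxᵢ:
  A: x = 0.1077, y = 0.4290
  B: x = 0.0888, y = 0.2103
  C: x = 0.8035, y = 0.3606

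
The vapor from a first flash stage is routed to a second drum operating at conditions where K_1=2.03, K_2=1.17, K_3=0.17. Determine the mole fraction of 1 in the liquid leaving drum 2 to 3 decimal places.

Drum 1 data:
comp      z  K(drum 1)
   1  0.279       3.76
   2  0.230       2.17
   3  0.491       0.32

Drum 1:
Let ψ₁ = V/F and solve Σ zᵢ(Kᵢ−1)/(1+ψ₁(Kᵢ−1)) = 0.
Feasibility: ΣzᵢKᵢ = 1.705, Σzᵢ/Kᵢ = 1.715 — both > 1, two phases present.
Newton iteration, ψ₁⁰ = 0.5:
  ψ₁ = 0.500: g = -0.0126, g' = -1.022 → ψ₁ = 0.488
Converged at ψ₁ = 0.488.
Drum-1 compositions:
  1: x = 0.119, y = 0.447
  2: x = 0.146, y = 0.318
  3: x = 0.735, y = 0.235
Drum-2 feed = drum-1 vapor: z₂ = (0.4471, 0.3178, 0.2351).
Drum 2:
Newton iteration, ψ₂⁰ = 0.5:
  ψ₂ = 0.500: g = 0.0202, g' = -0.688 → ψ₂ = 0.529
Converged at ψ₂ = 0.529.
  1: x = 0.289, y = 0.588
  2: x = 0.292, y = 0.341
  3: x = 0.419, y = 0.071

x_1 (drum 2) = 0.289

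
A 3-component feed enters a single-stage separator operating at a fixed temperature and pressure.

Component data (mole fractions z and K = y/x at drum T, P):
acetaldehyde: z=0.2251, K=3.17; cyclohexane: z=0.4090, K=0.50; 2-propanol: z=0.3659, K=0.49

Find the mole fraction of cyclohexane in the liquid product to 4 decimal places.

Newton iteration, ψ⁰ = 0.43:
  ψ = 0.4300: g = -0.24685, g' = -0.6057 → ψ = 0.0225
  ψ = 0.0225: g = 0.07016, g' = -1.1657 → ψ = 0.0827
  ψ = 0.0827: g = 0.00604, g' = -0.9771 → ψ = 0.0888
  ψ = 0.0888: g = 0.00005, g' = -0.9614 → ψ = 0.0889
Converged at ψ = 0.0889.
Compositions from xᵢ = zᵢ/(1+ψ(Kᵢ−1)), yᵢ = Kᵢxᵢ:
  acetaldehyde: x = 0.1887, y = 0.5982
  cyclohexane: x = 0.4280, y = 0.2140
  2-propanol: x = 0.3833, y = 0.1878

x_cyclohexane = 0.4280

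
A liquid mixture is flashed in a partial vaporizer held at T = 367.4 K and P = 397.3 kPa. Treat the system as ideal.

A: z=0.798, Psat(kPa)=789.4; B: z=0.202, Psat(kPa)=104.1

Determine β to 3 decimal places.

β = 0.877

Raoult's law: Kᵢ = Pᵢˢᵃᵗ/P = Pᵢˢᵃᵗ/397.3.
  K_A = 789.4/397.3 = 1.98691, K_B = 104.1/397.3 = 0.26202
Rachford–Rice: g(β) = Σ zᵢ(Kᵢ−1)/(1+β(Kᵢ−1)) = 0.
g(0) = ΣzᵢKᵢ − 1 = 0.638 and g(1) = 1 − Σzᵢ/Kᵢ = -0.173, so a root lies in (0, 1).
Binary case is linear: z₁(K₁−1)(1+β(K₂−1)) + z₂(K₂−1)(1+β(K₁−1)) = 0
⇒ β = [z₁(K₁−1)+z₂(K₂−1)] / [−(K₁−1)(K₂−1)] = 0.6385/0.7283 = 0.877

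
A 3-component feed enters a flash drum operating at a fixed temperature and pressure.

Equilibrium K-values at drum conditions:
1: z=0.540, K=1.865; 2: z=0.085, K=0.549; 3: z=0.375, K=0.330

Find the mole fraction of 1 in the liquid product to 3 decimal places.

Rachford–Rice: g(ψ) = Σ zᵢ(Kᵢ−1)/(1+ψ(Kᵢ−1)) = 0.
Check two-phase: ΣzᵢKᵢ = 1.178 > 1 and Σzᵢ/Kᵢ = 1.581 > 1, so g(0) = 0.178 > 0 and g(1) = -0.581 < 0.
Iterate (Newton) starting at ψ = 0.53:
  ψ = 0.530: g = -0.1197, g' = -0.625 → ψ = 0.338
  ψ = 0.338: g = -0.0088, g' = -0.547 → ψ = 0.322
Converged at ψ = 0.322.
Compositions from xᵢ = zᵢ/(1+ψ(Kᵢ−1)), yᵢ = Kᵢxᵢ:
  1: x = 0.422, y = 0.788
  2: x = 0.099, y = 0.055
  3: x = 0.478, y = 0.158

x_1 = 0.422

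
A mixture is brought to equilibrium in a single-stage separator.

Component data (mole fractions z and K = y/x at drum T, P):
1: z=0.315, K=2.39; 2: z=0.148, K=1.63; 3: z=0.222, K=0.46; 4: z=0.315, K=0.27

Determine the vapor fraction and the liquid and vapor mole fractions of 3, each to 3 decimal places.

Let ψ = V/F and solve Σ zᵢ(Kᵢ−1)/(1+ψ(Kᵢ−1)) = 0.
Feasibility: ΣzᵢKᵢ = 1.181, Σzᵢ/Kᵢ = 1.872 — both > 1, two phases present.
Iterate (Newton) starting at ψ = 0.5:
  ψ = 0.500: g = -0.1971, g' = -0.784 → ψ = 0.248
  ψ = 0.248: g = -0.0133, g' = -0.717 → ψ = 0.230
Converged at ψ = 0.230.
Compositions from xᵢ = zᵢ/(1+ψ(Kᵢ−1)), yᵢ = Kᵢxᵢ:
  1: x = 0.239, y = 0.570
  2: x = 0.129, y = 0.211
  3: x = 0.253, y = 0.117
  4: x = 0.379, y = 0.102

ψ = 0.230, x_3 = 0.253, y_3 = 0.117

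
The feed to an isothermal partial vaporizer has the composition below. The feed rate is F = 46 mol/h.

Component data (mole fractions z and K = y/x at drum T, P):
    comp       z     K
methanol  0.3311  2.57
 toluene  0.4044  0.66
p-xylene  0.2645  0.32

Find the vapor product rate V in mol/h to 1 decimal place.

V = 11.9 mol/h

Material balance + equilibrium reduce to Σ zᵢ(Kᵢ−1)/(1+β(Kᵢ−1)) = 0.
Check two-phase: ΣzᵢKᵢ = 1.2025 > 1 and Σzᵢ/Kᵢ = 1.5681 > 1, so g(0) = 0.2025 > 0 and g(1) = -0.5681 < 0.
Newton iteration, β⁰ = 0.5:
  β = 0.5000: g = -0.14695, g' = -0.6048 → β = 0.2570
  β = 0.2570: g = 0.00176, g' = -0.6500 → β = 0.2597
Converged at β = 0.2597.
Then V = β·F = 0.2597·46 = 11.9 mol/h and L = F − V = 34.1 mol/h.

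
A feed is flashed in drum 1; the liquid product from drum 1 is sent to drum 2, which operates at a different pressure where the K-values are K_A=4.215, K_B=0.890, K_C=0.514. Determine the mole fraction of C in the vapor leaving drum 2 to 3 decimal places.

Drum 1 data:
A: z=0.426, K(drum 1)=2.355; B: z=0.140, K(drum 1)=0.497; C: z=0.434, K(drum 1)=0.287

Drum 1:
Let ψ₁ = V/F and solve Σ zᵢ(Kᵢ−1)/(1+ψ₁(Kᵢ−1)) = 0.
Feasibility: ΣzᵢKᵢ = 1.197, Σzᵢ/Kᵢ = 1.975 — both > 1, two phases present.
Iterate (Newton) starting at ψ₁ = 0.3:
  ψ₁ = 0.300: g = -0.0662, g' = -0.802 → ψ₁ = 0.217
  ψ₁ = 0.217: g = 0.0006, g' = -0.820 → ψ₁ = 0.218
Converged at ψ₁ = 0.218.
Drum-1 compositions:
  A: x = 0.329, y = 0.774
  B: x = 0.157, y = 0.078
  C: x = 0.514, y = 0.147
Drum-2 feed = drum-1 liquid: z₂ = (0.3288, 0.1573, 0.5139).
Drum 2:
Let ψ₂ = V/F and solve Σ zᵢ(Kᵢ−1)/(1+ψ₂(Kᵢ−1)) = 0.
g(0) = ΣzᵢKᵢ − 1 = 0.790 and g(1) = 1 − Σzᵢ/Kᵢ = -0.255, so a root lies in (0, 1).
Newton iteration, ψ₂⁰ = 0.47:
  ψ₂ = 0.470: g = 0.0790, g' = -0.745 → ψ₂ = 0.576
  ψ₂ = 0.576: g = 0.0053, g' = -0.654 → ψ₂ = 0.584
Converged at ψ₂ = 0.584.
  A: x = 0.114, y = 0.482
  B: x = 0.168, y = 0.150
  C: x = 0.718, y = 0.369

y_C (drum 2) = 0.369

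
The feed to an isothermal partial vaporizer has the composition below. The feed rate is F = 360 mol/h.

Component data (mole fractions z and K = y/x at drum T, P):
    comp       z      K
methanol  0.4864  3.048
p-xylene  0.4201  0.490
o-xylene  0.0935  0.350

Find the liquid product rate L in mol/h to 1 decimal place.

L = 125.2 mol/h

Let β = V/F and solve Σ zᵢ(Kᵢ−1)/(1+β(Kᵢ−1)) = 0.
Feasibility: ΣzᵢKᵢ = 1.7211, Σzᵢ/Kᵢ = 1.2841 — both > 1, two phases present.
Iterate (Newton) starting at β = 0.5:
  β = 0.5000: g = 0.11455, g' = -0.7816 → β = 0.6466
  β = 0.6466: g = 0.00412, g' = -0.7384 → β = 0.6521
Converged at β = 0.6521.
Then V = β·F = 0.6521·360 = 234.8 mol/h and L = F − V = 125.2 mol/h.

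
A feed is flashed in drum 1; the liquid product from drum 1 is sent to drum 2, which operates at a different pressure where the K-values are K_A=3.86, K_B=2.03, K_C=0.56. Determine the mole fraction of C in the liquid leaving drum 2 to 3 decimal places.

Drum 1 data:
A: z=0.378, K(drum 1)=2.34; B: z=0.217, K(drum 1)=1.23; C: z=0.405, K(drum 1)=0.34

Drum 1:
Rachford–Rice: g(ψ₁) = Σ zᵢ(Kᵢ−1)/(1+ψ₁(Kᵢ−1)) = 0.
Feasibility: ΣzᵢKᵢ = 1.289, Σzᵢ/Kᵢ = 1.529 — both > 1, two phases present.
Iterate (Newton) starting at ψ₁ = 0.65:
  ψ₁ = 0.650: g = -0.1540, g' = -0.744 → ψ₁ = 0.443
  ψ₁ = 0.443: g = -0.0146, g' = -0.629 → ψ₁ = 0.420
Converged at ψ₁ = 0.420.
Drum-1 compositions:
  A: x = 0.242, y = 0.566
  B: x = 0.198, y = 0.243
  C: x = 0.560, y = 0.190
Drum-2 feed = drum-1 liquid: z₂ = (0.2419, 0.1979, 0.5602).
Drum 2:
Material balance + equilibrium reduce to Σ zᵢ(Kᵢ−1)/(1+ψ₂(Kᵢ−1)) = 0.
g(0) = ΣzᵢKᵢ − 1 = 0.649 and g(1) = 1 − Σzᵢ/Kᵢ = -0.160, so a root lies in (0, 1).
Newton iteration, ψ₂⁰ = 0.69:
  ψ₂ = 0.690: g = -0.0021, g' = -0.519 → ψ₂ = 0.686
Converged at ψ₂ = 0.686.
  A: x = 0.082, y = 0.315
  B: x = 0.116, y = 0.235
  C: x = 0.802, y = 0.449

x_C (drum 2) = 0.802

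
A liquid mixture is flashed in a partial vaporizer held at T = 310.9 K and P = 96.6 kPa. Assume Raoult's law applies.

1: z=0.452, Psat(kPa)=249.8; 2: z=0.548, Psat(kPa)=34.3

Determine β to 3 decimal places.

Raoult's law: Kᵢ = Pᵢˢᵃᵗ/P = Pᵢˢᵃᵗ/96.6.
  K_1 = 249.8/96.6 = 2.58592, K_2 = 34.3/96.6 = 0.35507
Let β = V/F and solve Σ zᵢ(Kᵢ−1)/(1+β(Kᵢ−1)) = 0.
Check two-phase: ΣzᵢKᵢ = 1.363 > 1 and Σzᵢ/Kᵢ = 1.718 > 1, so g(0) = 0.363 > 0 and g(1) = -0.718 < 0.
Binary case is linear: z₁(K₁−1)(1+β(K₂−1)) + z₂(K₂−1)(1+β(K₁−1)) = 0
⇒ β = [z₁(K₁−1)+z₂(K₂−1)] / [−(K₁−1)(K₂−1)] = 0.3634/1.0228 = 0.355

β = 0.355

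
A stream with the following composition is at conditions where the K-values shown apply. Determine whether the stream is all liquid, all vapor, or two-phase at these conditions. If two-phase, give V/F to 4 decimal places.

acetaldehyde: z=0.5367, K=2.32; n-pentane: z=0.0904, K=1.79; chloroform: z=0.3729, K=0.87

ΣzᵢKᵢ = 1.7314; Σzᵢ/Kᵢ = 0.7105.
Since Σzᵢ/Kᵢ < 1 the mixture is above its dew point — single vapor phase.

all vapor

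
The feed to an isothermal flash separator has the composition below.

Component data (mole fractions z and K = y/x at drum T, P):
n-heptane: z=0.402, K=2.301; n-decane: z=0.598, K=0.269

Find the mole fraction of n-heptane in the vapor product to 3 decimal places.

Rachford–Rice: g(ψ) = Σ zᵢ(Kᵢ−1)/(1+ψ(Kᵢ−1)) = 0.
Feasibility: ΣzᵢKᵢ = 1.086, Σzᵢ/Kᵢ = 2.398 — both > 1, two phases present.
Binary case is linear: z₁(K₁−1)(1+ψ(K₂−1)) + z₂(K₂−1)(1+ψ(K₁−1)) = 0
⇒ ψ = [z₁(K₁−1)+z₂(K₂−1)] / [−(K₁−1)(K₂−1)] = 0.0859/0.9510 = 0.090
Compositions from xᵢ = zᵢ/(1+ψ(Kᵢ−1)), yᵢ = Kᵢxᵢ:
  n-heptane: x = 0.360, y = 0.828
  n-decane: x = 0.640, y = 0.172

y_n-heptane = 0.828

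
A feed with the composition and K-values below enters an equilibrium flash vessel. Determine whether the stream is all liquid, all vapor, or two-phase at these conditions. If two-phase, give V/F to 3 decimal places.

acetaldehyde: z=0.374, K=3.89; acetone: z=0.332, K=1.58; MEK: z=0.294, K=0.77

ΣzᵢKᵢ = 2.206; Σzᵢ/Kᵢ = 0.688.
Since Σzᵢ/Kᵢ < 1 the mixture is above its dew point — single vapor phase.

all vapor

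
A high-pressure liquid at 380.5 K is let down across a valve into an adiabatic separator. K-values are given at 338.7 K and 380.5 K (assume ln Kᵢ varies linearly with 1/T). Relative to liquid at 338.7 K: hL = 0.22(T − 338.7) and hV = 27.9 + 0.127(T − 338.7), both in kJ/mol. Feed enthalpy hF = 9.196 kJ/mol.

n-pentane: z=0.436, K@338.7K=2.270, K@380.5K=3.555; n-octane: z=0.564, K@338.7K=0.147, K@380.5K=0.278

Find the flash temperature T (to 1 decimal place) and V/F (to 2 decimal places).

T = 354.8 K, V/F = 0.21

Adiabatic flash: solve Rachford–Rice at each trial T, then check hF = ψ·hV(T) + (1−ψ)·hL(T).
  T = 338.7 K: K = (2.270, 0.147), RR gives ψ = 0.067, H_out = 1.870 kJ/mol
  T = 380.5 K: K = (3.555, 0.278), RR gives ψ = 0.383, H_out = 18.396 kJ/mol
  T = 359.6 K: K = (2.878, 0.206), RR gives ψ = 0.249, H_out = 11.055 kJ/mol
  T = 349.1 K: K = (2.564, 0.175), RR gives ψ = 0.168, H_out = 6.802 kJ/mol
  T = 354.4 K: K = (2.720, 0.190), RR gives ψ = 0.210, H_out = 9.018 kJ/mol
  T = 357.0 K: K = (2.799, 0.198), RR gives ψ = 0.230, H_out = 10.051 kJ/mol
  T = 355.7 K: K = (2.759, 0.194), RR gives ψ = 0.220, H_out = 9.538 kJ/mol
Linear interpolation between T = 354.4 (H_out = 9.018) and T = 355.7 (H_out = 9.538) on hF = 9.196 gives T ≈ 354.8 K, at which ψ = 0.21.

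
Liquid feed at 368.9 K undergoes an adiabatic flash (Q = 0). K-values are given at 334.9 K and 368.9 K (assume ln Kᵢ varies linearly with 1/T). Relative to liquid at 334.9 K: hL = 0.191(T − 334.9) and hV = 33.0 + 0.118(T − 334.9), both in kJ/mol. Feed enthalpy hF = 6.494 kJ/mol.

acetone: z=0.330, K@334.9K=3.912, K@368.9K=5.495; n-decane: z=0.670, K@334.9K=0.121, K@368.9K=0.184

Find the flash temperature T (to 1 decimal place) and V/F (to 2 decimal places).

T = 340.4 K, V/F = 0.17

Adiabatic flash: solve Rachford–Rice at each trial T, then check hF = ψ·hV(T) + (1−ψ)·hL(T).
  T = 334.9 K: K = (3.912, 0.121), RR gives ψ = 0.145, H_out = 4.796 kJ/mol
  T = 368.9 K: K = (5.495, 0.184), RR gives ψ = 0.255, H_out = 14.287 kJ/mol
  T = 351.9 K: K = (4.675, 0.151), RR gives ψ = 0.206, H_out = 9.797 kJ/mol
  T = 343.4 K: K = (4.286, 0.135), RR gives ψ = 0.178, H_out = 7.380 kJ/mol
  T = 339.1 K: K = (4.095, 0.128), RR gives ψ = 0.162, H_out = 6.097 kJ/mol
  T = 341.2 K: K = (4.188, 0.132), RR gives ψ = 0.170, H_out = 6.729 kJ/mol
Linear interpolation between T = 339.1 (H_out = 6.097) and T = 341.2 (H_out = 6.729) on hF = 6.494 gives T ≈ 340.4 K, at which ψ = 0.17.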